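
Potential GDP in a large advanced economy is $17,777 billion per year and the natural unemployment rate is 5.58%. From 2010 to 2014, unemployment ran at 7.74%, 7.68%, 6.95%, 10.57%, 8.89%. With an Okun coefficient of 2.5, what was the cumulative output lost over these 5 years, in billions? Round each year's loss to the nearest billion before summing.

Year 2010: gap = -2.5 × (7.74 - 5.58) = -5.4%, loss ≈ 17777 × 5.4/100 ≈ 960.
Year 2011: gap = -2.5 × (7.68 - 5.58) = -5.25%, loss ≈ 17777 × 5.25/100 ≈ 933.
Year 2012: gap = -2.5 × (6.95 - 5.58) = -3.425%, loss ≈ 17777 × 3.425/100 ≈ 609.
Year 2013: gap = -2.5 × (10.57 - 5.58) = -12.475%, loss ≈ 17777 × 12.475/100 ≈ 2218.
Year 2014: gap = -2.5 × (8.89 - 5.58) = -8.275%, loss ≈ 17777 × 8.275/100 ≈ 1471.
Total lost output = 960 + 933 + 609 + 2218 + 1471 = 6191 billion.

$6,191 billion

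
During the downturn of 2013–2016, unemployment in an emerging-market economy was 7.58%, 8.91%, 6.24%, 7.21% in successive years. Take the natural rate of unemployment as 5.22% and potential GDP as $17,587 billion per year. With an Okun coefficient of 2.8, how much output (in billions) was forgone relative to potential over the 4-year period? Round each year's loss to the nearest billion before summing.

Year 2013: gap = -2.8 × (7.58 - 5.22) = -6.608%, loss ≈ 17587 × 6.608/100 ≈ 1162.
Year 2014: gap = -2.8 × (8.91 - 5.22) = -10.332%, loss ≈ 17587 × 10.332/100 ≈ 1817.
Year 2015: gap = -2.8 × (6.24 - 5.22) = -2.856%, loss ≈ 17587 × 2.856/100 ≈ 502.
Year 2016: gap = -2.8 × (7.21 - 5.22) = -5.572%, loss ≈ 17587 × 5.572/100 ≈ 980.
Total lost output = 1162 + 1817 + 502 + 980 = 4461 billion.

$4,461 billion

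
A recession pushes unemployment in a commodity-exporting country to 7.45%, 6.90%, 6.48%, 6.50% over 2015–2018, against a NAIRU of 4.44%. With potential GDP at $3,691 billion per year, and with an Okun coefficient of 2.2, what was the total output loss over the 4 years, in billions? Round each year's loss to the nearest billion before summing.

Year 2015: gap = -2.2 × (7.45 - 4.44) = -6.622%, loss ≈ 3691 × 6.622/100 ≈ 244.
Year 2016: gap = -2.2 × (6.9 - 4.44) = -5.412%, loss ≈ 3691 × 5.412/100 ≈ 200.
Year 2017: gap = -2.2 × (6.48 - 4.44) = -4.488%, loss ≈ 3691 × 4.488/100 ≈ 166.
Year 2018: gap = -2.2 × (6.5 - 4.44) = -4.532%, loss ≈ 3691 × 4.532/100 ≈ 167.
Total lost output = 244 + 200 + 166 + 167 = 777 billion.

$777 billion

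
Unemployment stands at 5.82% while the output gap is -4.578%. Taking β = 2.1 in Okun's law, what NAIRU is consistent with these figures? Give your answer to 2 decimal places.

3.64%

From Okun's law, u - u* = -(output gap)/β = -(-4.578)/2.1 = 2.18 points.
So u* = 5.82 - 2.18 = 3.64%.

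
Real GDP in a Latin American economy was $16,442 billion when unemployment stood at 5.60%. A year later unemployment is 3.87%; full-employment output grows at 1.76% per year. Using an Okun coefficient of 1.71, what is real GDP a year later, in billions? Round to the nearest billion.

$17,218 billion

Δu = 3.87 - 5.6 = -1.73 points.
Okun's law (growth form): g_Y = g_Y* - β × Δu = 1.76 - 1.71 × (-1.73) = 1.76 + 2.9583 = 4.7183%.
Real GDP in the next year = 16442 × (1 + 4.7183/100) = 16442 × 1.047183 ≈ 17218 billion.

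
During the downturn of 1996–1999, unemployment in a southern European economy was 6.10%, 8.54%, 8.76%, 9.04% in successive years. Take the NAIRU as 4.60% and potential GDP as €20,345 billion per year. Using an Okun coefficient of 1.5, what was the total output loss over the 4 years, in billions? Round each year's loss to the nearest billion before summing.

€4,285 billion

Year 1996: gap = -1.5 × (6.1 - 4.6) = -2.25%, loss ≈ 20345 × 2.25/100 ≈ 458.
Year 1997: gap = -1.5 × (8.54 - 4.6) = -5.91%, loss ≈ 20345 × 5.91/100 ≈ 1202.
Year 1998: gap = -1.5 × (8.76 - 4.6) = -6.24%, loss ≈ 20345 × 6.24/100 ≈ 1270.
Year 1999: gap = -1.5 × (9.04 - 4.6) = -6.66%, loss ≈ 20345 × 6.66/100 ≈ 1355.
Total lost output = 458 + 1202 + 1270 + 1355 = 4285 billion.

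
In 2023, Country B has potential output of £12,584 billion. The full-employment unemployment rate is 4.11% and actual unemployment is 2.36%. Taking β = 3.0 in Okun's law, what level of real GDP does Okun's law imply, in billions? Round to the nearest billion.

Unemployment gap = 2.36 - 4.11 = -1.75 points, so the output gap is -3 × (-1.75) = 5.25%.
Actual GDP = 12584 × (1 + 5.25/100) = 12584 × 1.0525 ≈ 13245 billion.

£13,245 billion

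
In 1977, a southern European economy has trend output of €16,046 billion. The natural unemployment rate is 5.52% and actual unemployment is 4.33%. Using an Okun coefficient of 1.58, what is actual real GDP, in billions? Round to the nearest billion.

€16,348 billion

Unemployment gap = 4.33 - 5.52 = -1.19 points, so the output gap is -1.58 × (-1.19) = 1.8802%.
Actual GDP = 16046 × (1 + 1.8802/100) = 16046 × 1.018802 ≈ 16348 billion.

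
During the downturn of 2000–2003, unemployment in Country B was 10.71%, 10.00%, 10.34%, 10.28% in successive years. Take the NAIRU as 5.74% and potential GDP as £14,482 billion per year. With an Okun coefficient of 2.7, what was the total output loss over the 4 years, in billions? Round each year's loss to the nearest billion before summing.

Year 2000: gap = -2.7 × (10.71 - 5.74) = -13.419%, loss ≈ 14482 × 13.419/100 ≈ 1943.
Year 2001: gap = -2.7 × (10 - 5.74) = -11.502%, loss ≈ 14482 × 11.502/100 ≈ 1666.
Year 2002: gap = -2.7 × (10.34 - 5.74) = -12.42%, loss ≈ 14482 × 12.42/100 ≈ 1799.
Year 2003: gap = -2.7 × (10.28 - 5.74) = -12.258%, loss ≈ 14482 × 12.258/100 ≈ 1775.
Total lost output = 1943 + 1666 + 1799 + 1775 = 7183 billion.

£7,183 billion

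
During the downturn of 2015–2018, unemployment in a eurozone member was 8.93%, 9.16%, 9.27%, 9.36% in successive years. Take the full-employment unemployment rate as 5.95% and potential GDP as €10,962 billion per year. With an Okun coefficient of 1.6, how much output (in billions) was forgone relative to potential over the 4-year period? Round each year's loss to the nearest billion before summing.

€2,266 billion

Year 2015: gap = -1.6 × (8.93 - 5.95) = -4.768%, loss ≈ 10962 × 4.768/100 ≈ 523.
Year 2016: gap = -1.6 × (9.16 - 5.95) = -5.136%, loss ≈ 10962 × 5.136/100 ≈ 563.
Year 2017: gap = -1.6 × (9.27 - 5.95) = -5.312%, loss ≈ 10962 × 5.312/100 ≈ 582.
Year 2018: gap = -1.6 × (9.36 - 5.95) = -5.456%, loss ≈ 10962 × 5.456/100 ≈ 598.
Total lost output = 523 + 563 + 582 + 598 = 2266 billion.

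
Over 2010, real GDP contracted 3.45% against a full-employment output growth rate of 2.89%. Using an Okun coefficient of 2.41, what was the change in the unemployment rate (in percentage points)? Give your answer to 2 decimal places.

2.63 percentage points

Growth-rate Okun's law: g_Y = g_Y* - β × Δu, so Δu = (g_Y* - g_Y)/β.
Δu = (2.89 + 3.45)/2.41 = 6.34/2.41 = 2.63 percentage points.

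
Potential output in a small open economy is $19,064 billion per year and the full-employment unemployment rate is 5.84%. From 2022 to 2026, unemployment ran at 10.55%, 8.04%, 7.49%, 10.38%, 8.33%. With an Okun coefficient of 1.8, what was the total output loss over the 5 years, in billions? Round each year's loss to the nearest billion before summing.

$5,349 billion

Year 2022: gap = -1.8 × (10.55 - 5.84) = -8.478%, loss ≈ 19064 × 8.478/100 ≈ 1616.
Year 2023: gap = -1.8 × (8.04 - 5.84) = -3.96%, loss ≈ 19064 × 3.96/100 ≈ 755.
Year 2024: gap = -1.8 × (7.49 - 5.84) = -2.97%, loss ≈ 19064 × 2.97/100 ≈ 566.
Year 2025: gap = -1.8 × (10.38 - 5.84) = -8.172%, loss ≈ 19064 × 8.172/100 ≈ 1558.
Year 2026: gap = -1.8 × (8.33 - 5.84) = -4.482%, loss ≈ 19064 × 4.482/100 ≈ 854.
Total lost output = 1616 + 755 + 566 + 1558 + 854 = 5349 billion.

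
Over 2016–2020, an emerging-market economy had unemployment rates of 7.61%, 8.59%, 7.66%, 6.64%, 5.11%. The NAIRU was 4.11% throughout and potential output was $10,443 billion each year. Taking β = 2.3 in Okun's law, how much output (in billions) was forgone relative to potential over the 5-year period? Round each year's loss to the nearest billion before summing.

Year 2016: gap = -2.3 × (7.61 - 4.11) = -8.05%, loss ≈ 10443 × 8.05/100 ≈ 841.
Year 2017: gap = -2.3 × (8.59 - 4.11) = -10.304%, loss ≈ 10443 × 10.304/100 ≈ 1076.
Year 2018: gap = -2.3 × (7.66 - 4.11) = -8.165%, loss ≈ 10443 × 8.165/100 ≈ 853.
Year 2019: gap = -2.3 × (6.64 - 4.11) = -5.819%, loss ≈ 10443 × 5.819/100 ≈ 608.
Year 2020: gap = -2.3 × (5.11 - 4.11) = -2.3%, loss ≈ 10443 × 2.3/100 ≈ 240.
Total lost output = 841 + 1076 + 853 + 608 + 240 = 3618 billion.

$3,618 billion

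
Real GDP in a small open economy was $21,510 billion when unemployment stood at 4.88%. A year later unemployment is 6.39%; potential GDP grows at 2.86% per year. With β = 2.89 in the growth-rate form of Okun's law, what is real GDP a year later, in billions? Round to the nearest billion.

Δu = 6.39 - 4.88 = 1.51 points.
Okun's law (growth form): g_Y = g_Y* - β × Δu = 2.86 - 2.89 × (1.51) = 2.86 - 4.3639 = -1.5039%.
Real GDP in the next year = 21510 × (1 - 1.5039/100) = 21510 × 0.984961 ≈ 21187 billion.

$21,187 billion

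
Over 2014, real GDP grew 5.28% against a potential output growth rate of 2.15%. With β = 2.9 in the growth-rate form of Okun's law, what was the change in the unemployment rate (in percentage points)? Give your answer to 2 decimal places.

-1.08 percentage points

Growth-rate Okun's law: g_Y = g_Y* - β × Δu, so Δu = (g_Y* - g_Y)/β.
Δu = (2.15 - 5.28)/2.9 = -3.13/2.9 = -1.08 percentage points.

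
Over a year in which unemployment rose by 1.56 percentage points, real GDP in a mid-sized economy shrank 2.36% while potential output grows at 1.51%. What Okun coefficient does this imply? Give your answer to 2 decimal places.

Growth form: g_Y = g_Y* - β × Δu, so β = (g_Y* - g_Y)/Δu.
β = (1.51 + 2.36)/1.56 = 3.87/1.56 = 2.48.

β ≈ 2.48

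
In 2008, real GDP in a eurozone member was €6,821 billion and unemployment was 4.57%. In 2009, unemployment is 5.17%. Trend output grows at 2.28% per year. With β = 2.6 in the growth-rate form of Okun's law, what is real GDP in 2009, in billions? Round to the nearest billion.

€6,870 billion

Δu = 5.17 - 4.57 = 0.6 points.
Okun's law (growth form): g_Y = g_Y* - β × Δu = 2.28 - 2.6 × (0.60) = 2.28 - 1.56 = 0.72%.
Real GDP in the next year = 6821 × (1 + 0.72/100) = 6821 × 1.0072 ≈ 6870 billion.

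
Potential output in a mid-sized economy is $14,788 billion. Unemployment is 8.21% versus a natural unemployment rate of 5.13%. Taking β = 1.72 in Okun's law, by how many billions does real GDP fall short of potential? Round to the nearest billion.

Output gap = -1.72 × (8.21 - 5.13) = -1.72 × 3.08 = -5.2976%.
Actual GDP ≈ 14788 × 0.947024 ≈ 14005 billion, so the shortfall is 14788 - 14005 = 783 billion.

$783 billion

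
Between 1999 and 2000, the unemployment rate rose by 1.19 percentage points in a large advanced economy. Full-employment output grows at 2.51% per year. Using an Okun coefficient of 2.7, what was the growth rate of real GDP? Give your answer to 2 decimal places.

-0.70%

Growth-rate Okun's law: g_Y = g_Y* - β × Δu.
g_Y = 2.51 - 2.7 × (1.19) = 2.51 - 3.213 = -0.703%, i.e. -0.70% to 2 d.p.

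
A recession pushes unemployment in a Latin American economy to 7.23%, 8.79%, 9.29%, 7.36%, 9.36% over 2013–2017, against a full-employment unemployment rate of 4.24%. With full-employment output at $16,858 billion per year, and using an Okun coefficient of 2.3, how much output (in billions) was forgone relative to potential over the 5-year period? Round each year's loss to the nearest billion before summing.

$8,076 billion

Year 2013: gap = -2.3 × (7.23 - 4.24) = -6.877%, loss ≈ 16858 × 6.877/100 ≈ 1159.
Year 2014: gap = -2.3 × (8.79 - 4.24) = -10.465%, loss ≈ 16858 × 10.465/100 ≈ 1764.
Year 2015: gap = -2.3 × (9.29 - 4.24) = -11.615%, loss ≈ 16858 × 11.615/100 ≈ 1958.
Year 2016: gap = -2.3 × (7.36 - 4.24) = -7.176%, loss ≈ 16858 × 7.176/100 ≈ 1210.
Year 2017: gap = -2.3 × (9.36 - 4.24) = -11.776%, loss ≈ 16858 × 11.776/100 ≈ 1985.
Total lost output = 1159 + 1764 + 1958 + 1210 + 1985 = 8076 billion.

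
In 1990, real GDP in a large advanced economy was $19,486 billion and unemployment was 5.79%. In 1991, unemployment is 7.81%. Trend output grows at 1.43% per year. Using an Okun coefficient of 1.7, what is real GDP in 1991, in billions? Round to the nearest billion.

Δu = 7.81 - 5.79 = 2.02 points.
Okun's law (growth form): g_Y = g_Y* - β × Δu = 1.43 - 1.7 × (2.02) = 1.43 - 3.434 = -2.004%.
Real GDP in the next year = 19486 × (1 - 2.004/100) = 19486 × 0.97996 ≈ 19096 billion.

$19,096 billion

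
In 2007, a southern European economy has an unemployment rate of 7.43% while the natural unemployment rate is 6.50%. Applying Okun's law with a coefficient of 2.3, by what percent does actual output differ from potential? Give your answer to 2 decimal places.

-2.14%

The unemployment gap is 7.43 - 6.5 = 0.93 percentage points.
Okun's law gives an output gap of -2.3 × 0.93 = -2.139%, i.e. 2.14% below potential.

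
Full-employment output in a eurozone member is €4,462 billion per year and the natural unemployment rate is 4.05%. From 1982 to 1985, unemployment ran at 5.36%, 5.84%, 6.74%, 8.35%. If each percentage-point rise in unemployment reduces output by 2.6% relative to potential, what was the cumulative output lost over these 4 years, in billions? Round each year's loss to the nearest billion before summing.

€1,171 billion

Year 1982: gap = -2.6 × (5.36 - 4.05) = -3.406%, loss ≈ 4462 × 3.406/100 ≈ 152.
Year 1983: gap = -2.6 × (5.84 - 4.05) = -4.654%, loss ≈ 4462 × 4.654/100 ≈ 208.
Year 1984: gap = -2.6 × (6.74 - 4.05) = -6.994%, loss ≈ 4462 × 6.994/100 ≈ 312.
Year 1985: gap = -2.6 × (8.35 - 4.05) = -11.18%, loss ≈ 4462 × 11.18/100 ≈ 499.
Total lost output = 152 + 208 + 312 + 499 = 1171 billion.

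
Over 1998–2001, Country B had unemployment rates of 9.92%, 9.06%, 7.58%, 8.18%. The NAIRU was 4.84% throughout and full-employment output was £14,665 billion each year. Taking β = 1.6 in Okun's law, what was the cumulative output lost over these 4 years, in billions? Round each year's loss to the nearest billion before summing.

£3,609 billion

Year 1998: gap = -1.6 × (9.92 - 4.84) = -8.128%, loss ≈ 14665 × 8.128/100 ≈ 1192.
Year 1999: gap = -1.6 × (9.06 - 4.84) = -6.752%, loss ≈ 14665 × 6.752/100 ≈ 990.
Year 2000: gap = -1.6 × (7.58 - 4.84) = -4.384%, loss ≈ 14665 × 4.384/100 ≈ 643.
Year 2001: gap = -1.6 × (8.18 - 4.84) = -5.344%, loss ≈ 14665 × 5.344/100 ≈ 784.
Total lost output = 1192 + 990 + 643 + 784 = 3609 billion.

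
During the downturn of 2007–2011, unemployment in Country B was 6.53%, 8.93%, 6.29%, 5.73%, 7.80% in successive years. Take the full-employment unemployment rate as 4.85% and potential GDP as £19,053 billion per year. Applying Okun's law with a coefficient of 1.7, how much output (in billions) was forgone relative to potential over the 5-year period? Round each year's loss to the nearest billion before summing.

£3,573 billion

Year 2007: gap = -1.7 × (6.53 - 4.85) = -2.856%, loss ≈ 19053 × 2.856/100 ≈ 544.
Year 2008: gap = -1.7 × (8.93 - 4.85) = -6.936%, loss ≈ 19053 × 6.936/100 ≈ 1322.
Year 2009: gap = -1.7 × (6.29 - 4.85) = -2.448%, loss ≈ 19053 × 2.448/100 ≈ 466.
Year 2010: gap = -1.7 × (5.73 - 4.85) = -1.496%, loss ≈ 19053 × 1.496/100 ≈ 285.
Year 2011: gap = -1.7 × (7.8 - 4.85) = -5.015%, loss ≈ 19053 × 5.015/100 ≈ 956.
Total lost output = 544 + 1322 + 466 + 285 + 956 = 3573 billion.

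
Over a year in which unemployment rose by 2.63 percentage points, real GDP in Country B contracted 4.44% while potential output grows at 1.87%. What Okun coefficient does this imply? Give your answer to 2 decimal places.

β ≈ 2.40

Growth form: g_Y = g_Y* - β × Δu, so β = (g_Y* - g_Y)/Δu.
β = (1.87 + 4.44)/2.63 = 6.31/2.63 = 2.40.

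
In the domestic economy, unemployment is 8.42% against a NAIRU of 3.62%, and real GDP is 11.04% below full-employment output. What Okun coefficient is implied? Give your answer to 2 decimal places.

β ≈ 2.30

Okun's law: output gap = -β × (u - u*).
-11.04 = -β × (8.42 - 3.62) = -β × 4.8, so β = 11.04/4.8 = 2.30.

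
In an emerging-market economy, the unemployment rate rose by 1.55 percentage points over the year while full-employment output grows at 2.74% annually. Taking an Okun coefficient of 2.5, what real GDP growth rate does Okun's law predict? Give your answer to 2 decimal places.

-1.14%

Growth-rate Okun's law: g_Y = g_Y* - β × Δu.
g_Y = 2.74 - 2.5 × (1.55) = 2.74 - 3.875 = -1.135%, i.e. -1.14% to 2 d.p.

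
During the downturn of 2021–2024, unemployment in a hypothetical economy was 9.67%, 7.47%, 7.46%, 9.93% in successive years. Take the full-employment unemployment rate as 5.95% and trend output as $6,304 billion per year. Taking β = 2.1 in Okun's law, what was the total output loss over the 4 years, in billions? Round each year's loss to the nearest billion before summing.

Year 2021: gap = -2.1 × (9.67 - 5.95) = -7.812%, loss ≈ 6304 × 7.812/100 ≈ 492.
Year 2022: gap = -2.1 × (7.47 - 5.95) = -3.192%, loss ≈ 6304 × 3.192/100 ≈ 201.
Year 2023: gap = -2.1 × (7.46 - 5.95) = -3.171%, loss ≈ 6304 × 3.171/100 ≈ 200.
Year 2024: gap = -2.1 × (9.93 - 5.95) = -8.358%, loss ≈ 6304 × 8.358/100 ≈ 527.
Total lost output = 492 + 201 + 200 + 527 = 1420 billion.

$1,420 billion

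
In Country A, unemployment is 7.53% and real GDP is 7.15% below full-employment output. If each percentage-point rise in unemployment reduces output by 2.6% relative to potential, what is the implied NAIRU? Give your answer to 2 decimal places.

4.78%

From Okun's law, u - u* = -(output gap)/β = -(-7.15)/2.6 = 2.75 points.
So u* = 7.53 - 2.75 = 4.78%.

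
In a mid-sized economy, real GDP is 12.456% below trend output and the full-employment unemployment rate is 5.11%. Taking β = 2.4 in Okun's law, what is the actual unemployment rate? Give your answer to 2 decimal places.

10.30%

From Okun's law, u - u* = -(output gap)/β = -(-12.456)/2.4 = 5.19 points.
So u = 5.11 + 5.19 = 10.30%.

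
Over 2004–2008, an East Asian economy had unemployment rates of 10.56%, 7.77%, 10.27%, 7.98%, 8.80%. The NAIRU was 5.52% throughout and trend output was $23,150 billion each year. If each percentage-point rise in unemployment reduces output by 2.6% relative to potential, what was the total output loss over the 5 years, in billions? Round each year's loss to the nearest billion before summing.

$10,702 billion

Year 2004: gap = -2.6 × (10.56 - 5.52) = -13.104%, loss ≈ 23150 × 13.104/100 ≈ 3034.
Year 2005: gap = -2.6 × (7.77 - 5.52) = -5.85%, loss ≈ 23150 × 5.85/100 ≈ 1354.
Year 2006: gap = -2.6 × (10.27 - 5.52) = -12.35%, loss ≈ 23150 × 12.35/100 ≈ 2859.
Year 2007: gap = -2.6 × (7.98 - 5.52) = -6.396%, loss ≈ 23150 × 6.396/100 ≈ 1481.
Year 2008: gap = -2.6 × (8.8 - 5.52) = -8.528%, loss ≈ 23150 × 8.528/100 ≈ 1974.
Total lost output = 3034 + 1354 + 2859 + 1481 + 1974 = 10702 billion.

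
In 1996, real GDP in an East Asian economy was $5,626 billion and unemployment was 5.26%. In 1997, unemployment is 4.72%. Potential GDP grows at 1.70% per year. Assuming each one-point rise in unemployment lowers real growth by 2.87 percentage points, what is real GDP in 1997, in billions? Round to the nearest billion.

Δu = 4.72 - 5.26 = -0.54 points.
Okun's law (growth form): g_Y = g_Y* - β × Δu = 1.70 - 2.87 × (-0.54) = 1.7 + 1.5498 = 3.2498%.
Real GDP in the next year = 5626 × (1 + 3.2498/100) = 5626 × 1.032498 ≈ 5809 billion.

$5,809 billion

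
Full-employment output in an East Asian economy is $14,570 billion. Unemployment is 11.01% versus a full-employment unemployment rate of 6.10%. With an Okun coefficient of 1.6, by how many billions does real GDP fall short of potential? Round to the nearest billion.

$1,145 billion

Output gap = -1.6 × (11.01 - 6.1) = -1.6 × 4.91 = -7.856%.
Actual GDP ≈ 14570 × 0.92144 ≈ 13425 billion, so the shortfall is 14570 - 13425 = 1145 billion.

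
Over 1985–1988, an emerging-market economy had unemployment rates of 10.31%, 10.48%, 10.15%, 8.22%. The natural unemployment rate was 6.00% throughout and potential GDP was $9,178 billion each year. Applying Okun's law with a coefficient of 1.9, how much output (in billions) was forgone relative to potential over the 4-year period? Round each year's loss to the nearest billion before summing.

Year 1985: gap = -1.9 × (10.31 - 6) = -8.189%, loss ≈ 9178 × 8.189/100 ≈ 752.
Year 1986: gap = -1.9 × (10.48 - 6) = -8.512%, loss ≈ 9178 × 8.512/100 ≈ 781.
Year 1987: gap = -1.9 × (10.15 - 6) = -7.885%, loss ≈ 9178 × 7.885/100 ≈ 724.
Year 1988: gap = -1.9 × (8.22 - 6) = -4.218%, loss ≈ 9178 × 4.218/100 ≈ 387.
Total lost output = 752 + 781 + 724 + 387 = 2644 billion.

$2,644 billion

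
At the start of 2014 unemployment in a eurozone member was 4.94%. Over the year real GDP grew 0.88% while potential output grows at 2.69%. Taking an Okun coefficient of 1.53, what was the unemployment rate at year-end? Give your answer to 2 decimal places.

6.12%

Growth-rate Okun's law: g_Y = g_Y* - β × Δu, so Δu = (g_Y* - g_Y)/β.
Δu = (2.69 - 0.88)/1.53 = 1.81/1.53 = 1.18 percentage points.
Year-end unemployment = 4.94 + 1.18 = 6.12%.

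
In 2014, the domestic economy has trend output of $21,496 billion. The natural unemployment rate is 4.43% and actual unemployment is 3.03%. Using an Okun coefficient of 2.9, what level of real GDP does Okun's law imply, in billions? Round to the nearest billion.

$22,369 billion

Unemployment gap = 3.03 - 4.43 = -1.4 points, so the output gap is -2.9 × (-1.4) = 4.06%.
Actual GDP = 21496 × (1 + 4.06/100) = 21496 × 1.0406 ≈ 22369 billion.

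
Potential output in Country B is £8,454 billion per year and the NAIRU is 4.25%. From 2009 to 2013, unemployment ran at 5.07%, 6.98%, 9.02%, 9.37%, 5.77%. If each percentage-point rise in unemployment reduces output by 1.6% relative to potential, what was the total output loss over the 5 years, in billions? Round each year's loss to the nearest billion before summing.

£2,024 billion

Year 2009: gap = -1.6 × (5.07 - 4.25) = -1.312%, loss ≈ 8454 × 1.312/100 ≈ 111.
Year 2010: gap = -1.6 × (6.98 - 4.25) = -4.368%, loss ≈ 8454 × 4.368/100 ≈ 369.
Year 2011: gap = -1.6 × (9.02 - 4.25) = -7.632%, loss ≈ 8454 × 7.632/100 ≈ 645.
Year 2012: gap = -1.6 × (9.37 - 4.25) = -8.192%, loss ≈ 8454 × 8.192/100 ≈ 693.
Year 2013: gap = -1.6 × (5.77 - 4.25) = -2.432%, loss ≈ 8454 × 2.432/100 ≈ 206.
Total lost output = 111 + 369 + 645 + 693 + 206 = 2024 billion.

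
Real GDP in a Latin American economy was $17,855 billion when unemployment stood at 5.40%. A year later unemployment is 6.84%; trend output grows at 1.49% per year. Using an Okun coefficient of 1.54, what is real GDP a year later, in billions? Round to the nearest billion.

$17,725 billion

Δu = 6.84 - 5.4 = 1.44 points.
Okun's law (growth form): g_Y = g_Y* - β × Δu = 1.49 - 1.54 × (1.44) = 1.49 - 2.2176 = -0.7276%.
Real GDP in the next year = 17855 × (1 - 0.7276/100) = 17855 × 0.992724 ≈ 17725 billion.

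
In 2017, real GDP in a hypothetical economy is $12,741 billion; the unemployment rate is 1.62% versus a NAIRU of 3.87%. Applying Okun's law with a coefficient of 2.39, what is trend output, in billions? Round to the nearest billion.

$12,091 billion

Unemployment gap = 1.62 - 3.87 = -2.25 points, so output gap = -2.39 × (-2.25) = 5.3775%.
Since Y = Y* × (1 + gap/100), Y* = 12741/1.053775 ≈ 12091 billion.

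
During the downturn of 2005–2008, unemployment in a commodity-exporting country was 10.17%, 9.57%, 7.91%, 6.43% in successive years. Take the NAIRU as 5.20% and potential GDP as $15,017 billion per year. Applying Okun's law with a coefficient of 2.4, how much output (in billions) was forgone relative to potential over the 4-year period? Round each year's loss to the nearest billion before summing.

Year 2005: gap = -2.4 × (10.17 - 5.2) = -11.928%, loss ≈ 15017 × 11.928/100 ≈ 1791.
Year 2006: gap = -2.4 × (9.57 - 5.2) = -10.488%, loss ≈ 15017 × 10.488/100 ≈ 1575.
Year 2007: gap = -2.4 × (7.91 - 5.2) = -6.504%, loss ≈ 15017 × 6.504/100 ≈ 977.
Year 2008: gap = -2.4 × (6.43 - 5.2) = -2.952%, loss ≈ 15017 × 2.952/100 ≈ 443.
Total lost output = 1791 + 1575 + 977 + 443 = 4786 billion.

$4,786 billion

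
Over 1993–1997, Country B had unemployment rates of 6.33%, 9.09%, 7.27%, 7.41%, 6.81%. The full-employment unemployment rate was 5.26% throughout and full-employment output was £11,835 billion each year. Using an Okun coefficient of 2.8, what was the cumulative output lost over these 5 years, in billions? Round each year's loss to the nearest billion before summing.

Year 1993: gap = -2.8 × (6.33 - 5.26) = -2.996%, loss ≈ 11835 × 2.996/100 ≈ 355.
Year 1994: gap = -2.8 × (9.09 - 5.26) = -10.724%, loss ≈ 11835 × 10.724/100 ≈ 1269.
Year 1995: gap = -2.8 × (7.27 - 5.26) = -5.628%, loss ≈ 11835 × 5.628/100 ≈ 666.
Year 1996: gap = -2.8 × (7.41 - 5.26) = -6.02%, loss ≈ 11835 × 6.02/100 ≈ 712.
Year 1997: gap = -2.8 × (6.81 - 5.26) = -4.34%, loss ≈ 11835 × 4.34/100 ≈ 514.
Total lost output = 355 + 1269 + 666 + 712 + 514 = 3516 billion.

£3,516 billion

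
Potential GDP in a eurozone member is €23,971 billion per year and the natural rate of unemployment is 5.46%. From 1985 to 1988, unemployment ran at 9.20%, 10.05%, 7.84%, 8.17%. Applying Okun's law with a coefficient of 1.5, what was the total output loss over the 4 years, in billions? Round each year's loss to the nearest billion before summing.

Year 1985: gap = -1.5 × (9.2 - 5.46) = -5.61%, loss ≈ 23971 × 5.61/100 ≈ 1345.
Year 1986: gap = -1.5 × (10.05 - 5.46) = -6.885%, loss ≈ 23971 × 6.885/100 ≈ 1650.
Year 1987: gap = -1.5 × (7.84 - 5.46) = -3.57%, loss ≈ 23971 × 3.57/100 ≈ 856.
Year 1988: gap = -1.5 × (8.17 - 5.46) = -4.065%, loss ≈ 23971 × 4.065/100 ≈ 974.
Total lost output = 1345 + 1650 + 856 + 974 = 4825 billion.

€4,825 billion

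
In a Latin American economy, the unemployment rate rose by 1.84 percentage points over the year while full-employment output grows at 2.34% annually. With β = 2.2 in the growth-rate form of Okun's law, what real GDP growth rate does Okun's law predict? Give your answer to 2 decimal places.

Growth-rate Okun's law: g_Y = g_Y* - β × Δu.
g_Y = 2.34 - 2.2 × (1.84) = 2.34 - 4.048 = -1.708%, i.e. -1.71% to 2 d.p.

-1.71%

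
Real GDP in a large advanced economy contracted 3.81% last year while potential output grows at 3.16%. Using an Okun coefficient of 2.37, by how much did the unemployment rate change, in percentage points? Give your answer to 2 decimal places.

Growth-rate Okun's law: g_Y = g_Y* - β × Δu, so Δu = (g_Y* - g_Y)/β.
Δu = (3.16 + 3.81)/2.37 = 6.97/2.37 = 2.94 percentage points.

2.94 percentage points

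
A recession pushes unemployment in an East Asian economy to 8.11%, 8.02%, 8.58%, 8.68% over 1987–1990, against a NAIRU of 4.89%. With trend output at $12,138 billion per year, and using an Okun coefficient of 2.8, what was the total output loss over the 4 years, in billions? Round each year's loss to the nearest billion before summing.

Year 1987: gap = -2.8 × (8.11 - 4.89) = -9.016%, loss ≈ 12138 × 9.016/100 ≈ 1094.
Year 1988: gap = -2.8 × (8.02 - 4.89) = -8.764%, loss ≈ 12138 × 8.764/100 ≈ 1064.
Year 1989: gap = -2.8 × (8.58 - 4.89) = -10.332%, loss ≈ 12138 × 10.332/100 ≈ 1254.
Year 1990: gap = -2.8 × (8.68 - 4.89) = -10.612%, loss ≈ 12138 × 10.612/100 ≈ 1288.
Total lost output = 1094 + 1064 + 1254 + 1288 = 4700 billion.

$4,700 billion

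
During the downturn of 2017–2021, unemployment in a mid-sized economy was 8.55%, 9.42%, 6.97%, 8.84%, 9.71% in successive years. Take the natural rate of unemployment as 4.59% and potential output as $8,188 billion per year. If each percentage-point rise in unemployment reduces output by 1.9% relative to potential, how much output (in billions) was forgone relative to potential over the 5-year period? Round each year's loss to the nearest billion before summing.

$3,195 billion

Year 2017: gap = -1.9 × (8.55 - 4.59) = -7.524%, loss ≈ 8188 × 7.524/100 ≈ 616.
Year 2018: gap = -1.9 × (9.42 - 4.59) = -9.177%, loss ≈ 8188 × 9.177/100 ≈ 751.
Year 2019: gap = -1.9 × (6.97 - 4.59) = -4.522%, loss ≈ 8188 × 4.522/100 ≈ 370.
Year 2020: gap = -1.9 × (8.84 - 4.59) = -8.075%, loss ≈ 8188 × 8.075/100 ≈ 661.
Year 2021: gap = -1.9 × (9.71 - 4.59) = -9.728%, loss ≈ 8188 × 9.728/100 ≈ 797.
Total lost output = 616 + 751 + 370 + 661 + 797 = 3195 billion.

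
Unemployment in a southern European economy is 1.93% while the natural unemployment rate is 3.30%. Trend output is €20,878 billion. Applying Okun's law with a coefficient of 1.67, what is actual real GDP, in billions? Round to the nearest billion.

Unemployment gap = 1.93 - 3.3 = -1.37 points, so the output gap is -1.67 × (-1.37) = 2.2879%.
Actual GDP = 20878 × (1 + 2.2879/100) = 20878 × 1.022879 ≈ 21356 billion.

€21,356 billion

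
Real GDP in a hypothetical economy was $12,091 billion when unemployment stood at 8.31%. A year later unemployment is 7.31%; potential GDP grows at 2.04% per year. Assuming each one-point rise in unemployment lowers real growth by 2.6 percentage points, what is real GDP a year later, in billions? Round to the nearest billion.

$12,652 billion

Δu = 7.31 - 8.31 = -1 point.
Okun's law (growth form): g_Y = g_Y* - β × Δu = 2.04 - 2.6 × (-1.00) = 2.04 + 2.6 = 4.64%.
Real GDP in the next year = 12091 × (1 + 4.64/100) = 12091 × 1.0464 ≈ 12652 billion.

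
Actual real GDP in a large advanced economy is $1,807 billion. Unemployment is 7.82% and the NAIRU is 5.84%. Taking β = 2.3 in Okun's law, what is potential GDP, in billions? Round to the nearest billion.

Unemployment gap = 7.82 - 5.84 = 1.98 points, so output gap = -2.3 × 1.98 = -4.554%.
Since Y = Y* × (1 + gap/100), Y* = 1807/0.95446 ≈ 1893 billion.

$1,893 billion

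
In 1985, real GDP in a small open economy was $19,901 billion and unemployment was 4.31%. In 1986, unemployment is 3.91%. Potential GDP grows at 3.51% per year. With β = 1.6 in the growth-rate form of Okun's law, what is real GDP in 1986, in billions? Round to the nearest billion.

$20,727 billion

Δu = 3.91 - 4.31 = -0.4 points.
Okun's law (growth form): g_Y = g_Y* - β × Δu = 3.51 - 1.6 × (-0.40) = 3.51 + 0.64 = 4.15%.
Real GDP in the next year = 19901 × (1 + 4.15/100) = 19901 × 1.0415 ≈ 20727 billion.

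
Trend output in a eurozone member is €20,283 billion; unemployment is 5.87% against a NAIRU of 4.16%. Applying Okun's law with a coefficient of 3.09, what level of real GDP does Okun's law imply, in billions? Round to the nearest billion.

€19,211 billion

Unemployment gap = 5.87 - 4.16 = 1.71 points, so the output gap is -3.09 × 1.71 = -5.2839%.
Actual GDP = 20283 × (1 - 5.2839/100) = 20283 × 0.947161 ≈ 19211 billion.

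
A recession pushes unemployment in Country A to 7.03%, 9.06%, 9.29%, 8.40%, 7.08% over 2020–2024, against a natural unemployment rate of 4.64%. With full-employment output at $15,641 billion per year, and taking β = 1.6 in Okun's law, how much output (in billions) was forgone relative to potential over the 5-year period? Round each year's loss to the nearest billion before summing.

$4,420 billion

Year 2020: gap = -1.6 × (7.03 - 4.64) = -3.824%, loss ≈ 15641 × 3.824/100 ≈ 598.
Year 2021: gap = -1.6 × (9.06 - 4.64) = -7.072%, loss ≈ 15641 × 7.072/100 ≈ 1106.
Year 2022: gap = -1.6 × (9.29 - 4.64) = -7.44%, loss ≈ 15641 × 7.44/100 ≈ 1164.
Year 2023: gap = -1.6 × (8.4 - 4.64) = -6.016%, loss ≈ 15641 × 6.016/100 ≈ 941.
Year 2024: gap = -1.6 × (7.08 - 4.64) = -3.904%, loss ≈ 15641 × 3.904/100 ≈ 611.
Total lost output = 598 + 1106 + 1164 + 941 + 611 = 4420 billion.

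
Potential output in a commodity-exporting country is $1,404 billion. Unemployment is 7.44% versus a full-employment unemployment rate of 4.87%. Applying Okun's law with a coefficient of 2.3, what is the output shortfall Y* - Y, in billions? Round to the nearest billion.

$83 billion

Output gap = -2.3 × (7.44 - 4.87) = -2.3 × 2.57 = -5.911%.
Actual GDP ≈ 1404 × 0.94089 ≈ 1321 billion, so the shortfall is 1404 - 1321 = 83 billion.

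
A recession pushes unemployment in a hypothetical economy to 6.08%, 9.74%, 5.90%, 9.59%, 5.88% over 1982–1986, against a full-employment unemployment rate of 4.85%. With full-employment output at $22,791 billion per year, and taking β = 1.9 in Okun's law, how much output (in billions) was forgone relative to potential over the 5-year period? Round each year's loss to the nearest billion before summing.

Year 1982: gap = -1.9 × (6.08 - 4.85) = -2.337%, loss ≈ 22791 × 2.337/100 ≈ 533.
Year 1983: gap = -1.9 × (9.74 - 4.85) = -9.291%, loss ≈ 22791 × 9.291/100 ≈ 2118.
Year 1984: gap = -1.9 × (5.9 - 4.85) = -1.995%, loss ≈ 22791 × 1.995/100 ≈ 455.
Year 1985: gap = -1.9 × (9.59 - 4.85) = -9.006%, loss ≈ 22791 × 9.006/100 ≈ 2053.
Year 1986: gap = -1.9 × (5.88 - 4.85) = -1.957%, loss ≈ 22791 × 1.957/100 ≈ 446.
Total lost output = 533 + 2118 + 455 + 2053 + 446 = 5605 billion.

$5,605 billion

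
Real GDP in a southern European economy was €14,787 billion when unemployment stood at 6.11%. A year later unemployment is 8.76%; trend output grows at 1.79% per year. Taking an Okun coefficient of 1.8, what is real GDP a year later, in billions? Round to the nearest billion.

Δu = 8.76 - 6.11 = 2.65 points.
Okun's law (growth form): g_Y = g_Y* - β × Δu = 1.79 - 1.8 × (2.65) = 1.79 - 4.77 = -2.98%.
Real GDP in the next year = 14787 × (1 - 2.98/100) = 14787 × 0.9702 ≈ 14346 billion.

€14,346 billion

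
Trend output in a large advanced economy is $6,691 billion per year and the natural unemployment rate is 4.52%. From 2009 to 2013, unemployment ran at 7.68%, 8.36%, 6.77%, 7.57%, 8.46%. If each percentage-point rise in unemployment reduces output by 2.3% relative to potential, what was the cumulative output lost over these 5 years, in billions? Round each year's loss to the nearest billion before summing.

$2,498 billion

Year 2009: gap = -2.3 × (7.68 - 4.52) = -7.268%, loss ≈ 6691 × 7.268/100 ≈ 486.
Year 2010: gap = -2.3 × (8.36 - 4.52) = -8.832%, loss ≈ 6691 × 8.832/100 ≈ 591.
Year 2011: gap = -2.3 × (6.77 - 4.52) = -5.175%, loss ≈ 6691 × 5.175/100 ≈ 346.
Year 2012: gap = -2.3 × (7.57 - 4.52) = -7.015%, loss ≈ 6691 × 7.015/100 ≈ 469.
Year 2013: gap = -2.3 × (8.46 - 4.52) = -9.062%, loss ≈ 6691 × 9.062/100 ≈ 606.
Total lost output = 486 + 591 + 346 + 469 + 606 = 2498 billion.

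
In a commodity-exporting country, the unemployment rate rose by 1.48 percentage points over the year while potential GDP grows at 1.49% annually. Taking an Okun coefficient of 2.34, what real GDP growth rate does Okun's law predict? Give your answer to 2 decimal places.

Growth-rate Okun's law: g_Y = g_Y* - β × Δu.
g_Y = 1.49 - 2.34 × (1.48) = 1.49 - 3.4632 = -1.9732%, i.e. -1.97% to 2 d.p.

-1.97%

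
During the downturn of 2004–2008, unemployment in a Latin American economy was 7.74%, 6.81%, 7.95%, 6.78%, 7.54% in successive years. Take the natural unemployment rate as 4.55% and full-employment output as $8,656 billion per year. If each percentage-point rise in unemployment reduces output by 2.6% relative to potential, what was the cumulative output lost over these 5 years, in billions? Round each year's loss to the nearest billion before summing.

$3,167 billion

Year 2004: gap = -2.6 × (7.74 - 4.55) = -8.294%, loss ≈ 8656 × 8.294/100 ≈ 718.
Year 2005: gap = -2.6 × (6.81 - 4.55) = -5.876%, loss ≈ 8656 × 5.876/100 ≈ 509.
Year 2006: gap = -2.6 × (7.95 - 4.55) = -8.84%, loss ≈ 8656 × 8.84/100 ≈ 765.
Year 2007: gap = -2.6 × (6.78 - 4.55) = -5.798%, loss ≈ 8656 × 5.798/100 ≈ 502.
Year 2008: gap = -2.6 × (7.54 - 4.55) = -7.774%, loss ≈ 8656 × 7.774/100 ≈ 673.
Total lost output = 718 + 509 + 765 + 502 + 673 = 3167 billion.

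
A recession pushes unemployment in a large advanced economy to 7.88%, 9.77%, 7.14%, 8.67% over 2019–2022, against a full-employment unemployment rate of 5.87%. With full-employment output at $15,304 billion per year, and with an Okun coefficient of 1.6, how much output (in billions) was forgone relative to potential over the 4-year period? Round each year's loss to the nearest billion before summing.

Year 2019: gap = -1.6 × (7.88 - 5.87) = -3.216%, loss ≈ 15304 × 3.216/100 ≈ 492.
Year 2020: gap = -1.6 × (9.77 - 5.87) = -6.24%, loss ≈ 15304 × 6.24/100 ≈ 955.
Year 2021: gap = -1.6 × (7.14 - 5.87) = -2.032%, loss ≈ 15304 × 2.032/100 ≈ 311.
Year 2022: gap = -1.6 × (8.67 - 5.87) = -4.48%, loss ≈ 15304 × 4.48/100 ≈ 686.
Total lost output = 492 + 955 + 311 + 686 = 2444 billion.

$2,444 billion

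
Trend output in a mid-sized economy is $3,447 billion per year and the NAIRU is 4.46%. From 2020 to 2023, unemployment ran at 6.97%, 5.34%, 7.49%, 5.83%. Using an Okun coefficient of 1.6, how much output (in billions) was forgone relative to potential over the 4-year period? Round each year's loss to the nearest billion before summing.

Year 2020: gap = -1.6 × (6.97 - 4.46) = -4.016%, loss ≈ 3447 × 4.016/100 ≈ 138.
Year 2021: gap = -1.6 × (5.34 - 4.46) = -1.408%, loss ≈ 3447 × 1.408/100 ≈ 49.
Year 2022: gap = -1.6 × (7.49 - 4.46) = -4.848%, loss ≈ 3447 × 4.848/100 ≈ 167.
Year 2023: gap = -1.6 × (5.83 - 4.46) = -2.192%, loss ≈ 3447 × 2.192/100 ≈ 76.
Total lost output = 138 + 49 + 167 + 76 = 430 billion.

$430 billion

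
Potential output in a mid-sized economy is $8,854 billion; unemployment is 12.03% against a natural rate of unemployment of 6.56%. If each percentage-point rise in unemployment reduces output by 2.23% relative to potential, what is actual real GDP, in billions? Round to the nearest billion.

Unemployment gap = 12.03 - 6.56 = 5.47 points, so the output gap is -2.23 × 5.47 = -12.1981%.
Actual GDP = 8854 × (1 - 12.1981/100) = 8854 × 0.878019 ≈ 7774 billion.

$7,774 billion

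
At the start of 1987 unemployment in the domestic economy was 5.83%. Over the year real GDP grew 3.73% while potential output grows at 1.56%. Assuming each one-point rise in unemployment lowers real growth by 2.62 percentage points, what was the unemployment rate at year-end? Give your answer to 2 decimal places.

Growth-rate Okun's law: g_Y = g_Y* - β × Δu, so Δu = (g_Y* - g_Y)/β.
Δu = (1.56 - 3.73)/2.62 = -2.17/2.62 = -0.83 percentage points.
Year-end unemployment = 5.83 - 0.83 = 5.00%.

5.00%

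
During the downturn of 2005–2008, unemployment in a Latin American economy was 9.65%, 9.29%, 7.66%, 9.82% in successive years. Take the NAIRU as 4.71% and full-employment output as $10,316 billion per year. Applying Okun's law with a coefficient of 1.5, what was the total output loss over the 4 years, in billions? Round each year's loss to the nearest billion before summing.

$2,720 billion

Year 2005: gap = -1.5 × (9.65 - 4.71) = -7.41%, loss ≈ 10316 × 7.41/100 ≈ 764.
Year 2006: gap = -1.5 × (9.29 - 4.71) = -6.87%, loss ≈ 10316 × 6.87/100 ≈ 709.
Year 2007: gap = -1.5 × (7.66 - 4.71) = -4.425%, loss ≈ 10316 × 4.425/100 ≈ 456.
Year 2008: gap = -1.5 × (9.82 - 4.71) = -7.665%, loss ≈ 10316 × 7.665/100 ≈ 791.
Total lost output = 764 + 709 + 456 + 791 = 2720 billion.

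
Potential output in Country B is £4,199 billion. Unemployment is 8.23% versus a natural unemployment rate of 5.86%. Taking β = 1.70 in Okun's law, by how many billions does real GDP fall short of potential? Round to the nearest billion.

Output gap = -1.70 × (8.23 - 5.86) = -1.7 × 2.37 = -4.029%.
Actual GDP ≈ 4199 × 0.95971 ≈ 4030 billion, so the shortfall is 4199 - 4030 = 169 billion.

£169 billion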